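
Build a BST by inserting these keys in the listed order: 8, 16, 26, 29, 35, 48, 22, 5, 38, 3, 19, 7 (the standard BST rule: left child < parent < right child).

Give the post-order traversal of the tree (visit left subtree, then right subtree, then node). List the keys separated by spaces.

Insert 8: tree is empty, so 8 becomes the root.
Insert 16: 16 > 8 → go right. Place as right child of 8.
Insert 26: 26 > 8 → go right; 26 > 16 → go right. Place as right child of 16.
Insert 29: 29 > 8 → go right; 29 > 16 → go right; 29 > 26 → go right. Place as right child of 26.
Insert 35: 35 > 8 → go right; 35 > 16 → go right; 35 > 26 → go right; 35 > 29 → go right. Place as right child of 29.
Insert 48: 48 > 8 → go right; 48 > 16 → go right; 48 > 26 → go right; 48 > 29 → go right; 48 > 35 → go right. Place as right child of 35.
Insert 22: 22 > 8 → go right; 22 > 16 → go right; 22 < 26 → go left. Place as left child of 26.
Insert 5: 5 < 8 → go left. Place as left child of 8.
Insert 38: 38 > 8 → go right; 38 > 16 → go right; 38 > 26 → go right; 38 > 29 → go right; 38 > 35 → go right; 38 < 48 → go left. Place as left child of 48.
Insert 3: 3 < 8 → go left; 3 < 5 → go left. Place as left child of 5.
Insert 19: 19 > 8 → go right; 19 > 16 → go right; 19 < 26 → go left; 19 < 22 → go left. Place as left child of 22.
Insert 7: 7 < 8 → go left; 7 > 5 → go right. Place as right child of 5.

3 7 5 19 22 38 48 35 29 26 16 8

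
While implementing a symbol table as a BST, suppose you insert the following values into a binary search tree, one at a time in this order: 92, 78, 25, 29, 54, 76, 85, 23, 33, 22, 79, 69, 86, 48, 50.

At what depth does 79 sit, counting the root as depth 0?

3

Insert 92: tree is empty, so 92 becomes the root.
Insert 78: 78 < 92 → go left. Place as left child of 92.
Insert 25: 25 < 92 → go left; 25 < 78 → go left. Place as left child of 78.
Insert 29: 29 < 92 → go left; 29 < 78 → go left; 29 > 25 → go right. Place as right child of 25.
Insert 54: 54 < 92 → go left; 54 < 78 → go left; 54 > 25 → go right; 54 > 29 → go right. Place as right child of 29.
Insert 76: 76 < 92 → go left; 76 < 78 → go left; 76 > 25 → go right; 76 > 29 → go right; 76 > 54 → go right. Place as right child of 54.
Insert 85: 85 < 92 → go left; 85 > 78 → go right. Place as right child of 78.
Insert 23: 23 < 92 → go left; 23 < 78 → go left; 23 < 25 → go left. Place as left child of 25.
Insert 33: 33 < 92 → go left; 33 < 78 → go left; 33 > 25 → go right; 33 > 29 → go right; 33 < 54 → go left. Place as left child of 54.
Insert 22: 22 < 92 → go left; 22 < 78 → go left; 22 < 25 → go left; 22 < 23 → go left. Place as left child of 23.
Insert 79: 79 < 92 → go left; 79 > 78 → go right; 79 < 85 → go left. Place as left child of 85.
Insert 69: 69 < 92 → go left; 69 < 78 → go left; 69 > 25 → go right; 69 > 29 → go right; 69 > 54 → go right; 69 < 76 → go left. Place as left child of 76.
Insert 86: 86 < 92 → go left; 86 > 78 → go right; 86 > 85 → go right. Place as right child of 85.
Insert 48: 48 < 92 → go left; 48 < 78 → go left; 48 > 25 → go right; 48 > 29 → go right; 48 < 54 → go left; 48 > 33 → go right. Place as right child of 33.
Insert 50: 50 < 92 → go left; 50 < 78 → go left; 50 > 25 → go right; 50 > 29 → go right; 50 < 54 → go left; 50 > 33 → go right; 50 > 48 → go right. Place as right child of 48.

Path to 79: 92 → 78 → 85 → 79, which is 3 edges.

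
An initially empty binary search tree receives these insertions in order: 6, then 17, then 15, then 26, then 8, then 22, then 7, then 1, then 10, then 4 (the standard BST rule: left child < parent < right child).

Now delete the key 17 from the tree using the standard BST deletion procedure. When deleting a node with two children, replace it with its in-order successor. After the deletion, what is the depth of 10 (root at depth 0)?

6: root
17: right child of 6 (depth 1)
15: left child of 17 (depth 2)
26: right child of 17 (depth 2)
8: left child of 15 (depth 3)
22: left child of 26 (depth 3)
7: left child of 8 (depth 4)
1: left child of 6 (depth 1)
10: right child of 8 (depth 4)
4: right child of 1 (depth 2)

Delete 17 (two children — replace with in-order successor).
After deletion, path to 10: 6 → 22 → 15 → 8 → 10.

4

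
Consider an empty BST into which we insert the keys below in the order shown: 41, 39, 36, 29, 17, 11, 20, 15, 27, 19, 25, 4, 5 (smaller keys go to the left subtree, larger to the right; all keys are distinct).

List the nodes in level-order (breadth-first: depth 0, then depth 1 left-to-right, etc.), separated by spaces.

Insert 41: tree is empty, so 41 becomes the root.
Insert 39: 39 < 41 → go left. Place as left child of 41.
Insert 36: 36 < 41 → go left; 36 < 39 → go left. Place as left child of 39.
Insert 29: 29 < 41 → go left; 29 < 39 → go left; 29 < 36 → go left. Place as left child of 36.
Insert 17: 17 < 41 → go left; 17 < 39 → go left; 17 < 36 → go left; 17 < 29 → go left. Place as left child of 29.
Insert 11: 11 < 41 → go left; 11 < 39 → go left; 11 < 36 → go left; 11 < 29 → go left; 11 < 17 → go left. Place as left child of 17.
Insert 20: 20 < 41 → go left; 20 < 39 → go left; 20 < 36 → go left; 20 < 29 → go left; 20 > 17 → go right. Place as right child of 17.
Insert 15: 15 < 41 → go left; 15 < 39 → go left; 15 < 36 → go left; 15 < 29 → go left; 15 < 17 → go left; 15 > 11 → go right. Place as right child of 11.
Insert 27: 27 < 41 → go left; 27 < 39 → go left; 27 < 36 → go left; 27 < 29 → go left; 27 > 17 → go right; 27 > 20 → go right. Place as right child of 20.
Insert 19: 19 < 41 → go left; 19 < 39 → go left; 19 < 36 → go left; 19 < 29 → go left; 19 > 17 → go right; 19 < 20 → go left. Place as left child of 20.
Insert 25: 25 < 41 → go left; 25 < 39 → go left; 25 < 36 → go left; 25 < 29 → go left; 25 > 17 → go right; 25 > 20 → go right; 25 < 27 → go left. Place as left child of 27.
Insert 4: 4 < 41 → go left; 4 < 39 → go left; 4 < 36 → go left; 4 < 29 → go left; 4 < 17 → go left; 4 < 11 → go left. Place as left child of 11.
Insert 5: 5 < 41 → go left; 5 < 39 → go left; 5 < 36 → go left; 5 < 29 → go left; 5 < 17 → go left; 5 < 11 → go left; 5 > 4 → go right. Place as right child of 4.

41 39 36 29 17 11 20 4 15 19 27 5 25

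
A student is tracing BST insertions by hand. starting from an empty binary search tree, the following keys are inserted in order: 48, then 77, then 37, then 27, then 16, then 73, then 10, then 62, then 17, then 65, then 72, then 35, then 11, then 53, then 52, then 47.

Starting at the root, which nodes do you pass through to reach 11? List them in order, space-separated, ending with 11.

48 37 27 16 10 11

Insert 48: tree is empty, so 48 becomes the root.
Insert 77: 77 > 48 → go right. Place as right child of 48.
Insert 37: 37 < 48 → go left. Place as left child of 48.
Insert 27: 27 < 48 → go left; 27 < 37 → go left. Place as left child of 37.
Insert 16: 16 < 48 → go left; 16 < 37 → go left; 16 < 27 → go left. Place as left child of 27.
Insert 73: 73 > 48 → go right; 73 < 77 → go left. Place as left child of 77.
Insert 10: 10 < 48 → go left; 10 < 37 → go left; 10 < 27 → go left; 10 < 16 → go left. Place as left child of 16.
Insert 62: 62 > 48 → go right; 62 < 77 → go left; 62 < 73 → go left. Place as left child of 73.
Insert 17: 17 < 48 → go left; 17 < 37 → go left; 17 < 27 → go left; 17 > 16 → go right. Place as right child of 16.
Insert 65: 65 > 48 → go right; 65 < 77 → go left; 65 < 73 → go left; 65 > 62 → go right. Place as right child of 62.
Insert 72: 72 > 48 → go right; 72 < 77 → go left; 72 < 73 → go left; 72 > 62 → go right; 72 > 65 → go right. Place as right child of 65.
Insert 35: 35 < 48 → go left; 35 < 37 → go left; 35 > 27 → go right. Place as right child of 27.
Insert 11: 11 < 48 → go left; 11 < 37 → go left; 11 < 27 → go left; 11 < 16 → go left; 11 > 10 → go right. Place as right child of 10.
Insert 53: 53 > 48 → go right; 53 < 77 → go left; 53 < 73 → go left; 53 < 62 → go left. Place as left child of 62.
Insert 52: 52 > 48 → go right; 52 < 77 → go left; 52 < 73 → go left; 52 < 62 → go left; 52 < 53 → go left. Place as left child of 53.
Insert 47: 47 < 48 → go left; 47 > 37 → go right. Place as right child of 37.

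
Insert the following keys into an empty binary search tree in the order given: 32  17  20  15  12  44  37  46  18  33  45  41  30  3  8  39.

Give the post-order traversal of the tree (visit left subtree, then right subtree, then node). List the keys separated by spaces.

8 3 12 15 18 30 20 17 33 39 41 37 45 46 44 32

32: root
17: left child of 32 (depth 1)
20: right child of 17 (depth 2)
15: left child of 17 (depth 2)
12: left child of 15 (depth 3)
44: right child of 32 (depth 1)
37: left child of 44 (depth 2)
46: right child of 44 (depth 2)
18: left child of 20 (depth 3)
33: left child of 37 (depth 3)
45: left child of 46 (depth 3)
41: right child of 37 (depth 3)
30: right child of 20 (depth 3)
3: left child of 12 (depth 4)
8: right child of 3 (depth 5)
39: left child of 41 (depth 4)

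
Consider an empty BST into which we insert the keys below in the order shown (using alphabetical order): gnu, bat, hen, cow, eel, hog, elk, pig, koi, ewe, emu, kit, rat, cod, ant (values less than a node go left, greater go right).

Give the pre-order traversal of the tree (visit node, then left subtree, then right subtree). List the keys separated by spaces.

gnu bat ant cow cod eel elk ewe emu hen hog pig koi kit rat

gnu: root
bat: left child of gnu (depth 1)
hen: right child of gnu (depth 1)
cow: right child of bat (depth 2)
eel: right child of cow (depth 3)
hog: right child of hen (depth 2)
elk: right child of eel (depth 4)
pig: right child of hog (depth 3)
koi: left child of pig (depth 4)
ewe: right child of elk (depth 5)
emu: left child of ewe (depth 6)
kit: left child of koi (depth 5)
rat: right child of pig (depth 4)
cod: left child of cow (depth 3)
ant: left child of bat (depth 2)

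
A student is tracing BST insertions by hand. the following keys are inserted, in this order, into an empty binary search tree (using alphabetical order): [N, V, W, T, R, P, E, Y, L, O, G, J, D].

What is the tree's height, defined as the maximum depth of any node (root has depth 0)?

5

N: root
V: right child of N (depth 1)
W: right child of V (depth 2)
T: left child of V (depth 2)
R: left child of T (depth 3)
P: left child of R (depth 4)
E: left child of N (depth 1)
Y: right child of W (depth 3)
L: right child of E (depth 2)
O: left child of P (depth 5)
G: left child of L (depth 3)
J: right child of G (depth 4)
D: left child of E (depth 2)

The deepest node is O at depth 5.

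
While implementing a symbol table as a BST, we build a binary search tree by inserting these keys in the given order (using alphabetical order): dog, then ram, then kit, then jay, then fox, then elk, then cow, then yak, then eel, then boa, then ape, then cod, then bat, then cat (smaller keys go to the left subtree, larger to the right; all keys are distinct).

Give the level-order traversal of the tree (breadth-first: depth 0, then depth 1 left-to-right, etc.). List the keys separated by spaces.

dog cow ram boa kit yak ape cod jay bat cat fox elk eel

dog: root
ram: right child of dog (depth 1)
kit: left child of ram (depth 2)
jay: left child of kit (depth 3)
fox: left child of jay (depth 4)
elk: left child of fox (depth 5)
cow: left child of dog (depth 1)
yak: right child of ram (depth 2)
eel: left child of elk (depth 6)
boa: left child of cow (depth 2)
ape: left child of boa (depth 3)
cod: right child of boa (depth 3)
bat: right child of ape (depth 4)
cat: left child of cod (depth 4)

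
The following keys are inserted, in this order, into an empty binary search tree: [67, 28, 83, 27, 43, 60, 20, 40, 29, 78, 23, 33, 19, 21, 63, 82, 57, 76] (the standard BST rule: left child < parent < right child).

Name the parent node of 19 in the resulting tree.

20

Insert 67: tree is empty, so 67 becomes the root.
Insert 28: 28 < 67 → go left. Place as left child of 67.
Insert 83: 83 > 67 → go right. Place as right child of 67.
Insert 27: 27 < 67 → go left; 27 < 28 → go left. Place as left child of 28.
Insert 43: 43 < 67 → go left; 43 > 28 → go right. Place as right child of 28.
Insert 60: 60 < 67 → go left; 60 > 28 → go right; 60 > 43 → go right. Place as right child of 43.
Insert 20: 20 < 67 → go left; 20 < 28 → go left; 20 < 27 → go left. Place as left child of 27.
Insert 40: 40 < 67 → go left; 40 > 28 → go right; 40 < 43 → go left. Place as left child of 43.
Insert 29: 29 < 67 → go left; 29 > 28 → go right; 29 < 43 → go left; 29 < 40 → go left. Place as left child of 40.
Insert 78: 78 > 67 → go right; 78 < 83 → go left. Place as left child of 83.
Insert 23: 23 < 67 → go left; 23 < 28 → go left; 23 < 27 → go left; 23 > 20 → go right. Place as right child of 20.
Insert 33: 33 < 67 → go left; 33 > 28 → go right; 33 < 43 → go left; 33 < 40 → go left; 33 > 29 → go right. Place as right child of 29.
Insert 19: 19 < 67 → go left; 19 < 28 → go left; 19 < 27 → go left; 19 < 20 → go left. Place as left child of 20.
Insert 21: 21 < 67 → go left; 21 < 28 → go left; 21 < 27 → go left; 21 > 20 → go right; 21 < 23 → go left. Place as left child of 23.
Insert 63: 63 < 67 → go left; 63 > 28 → go right; 63 > 43 → go right; 63 > 60 → go right. Place as right child of 60.
Insert 82: 82 > 67 → go right; 82 < 83 → go left; 82 > 78 → go right. Place as right child of 78.
Insert 57: 57 < 67 → go left; 57 > 28 → go right; 57 > 43 → go right; 57 < 60 → go left. Place as left child of 60.
Insert 76: 76 > 67 → go right; 76 < 83 → go left; 76 < 78 → go left. Place as left child of 78.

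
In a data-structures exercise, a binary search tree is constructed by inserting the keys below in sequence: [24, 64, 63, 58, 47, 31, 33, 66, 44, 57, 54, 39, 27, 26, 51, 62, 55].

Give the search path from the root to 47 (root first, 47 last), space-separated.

24: root
64: right child of 24 (depth 1)
63: left child of 64 (depth 2)
58: left child of 63 (depth 3)
47: left child of 58 (depth 4)
31: left child of 47 (depth 5)
33: right child of 31 (depth 6)
66: right child of 64 (depth 2)
44: right child of 33 (depth 7)
57: right child of 47 (depth 5)
54: left child of 57 (depth 6)
39: left child of 44 (depth 8)
27: left child of 31 (depth 6)
26: left child of 27 (depth 7)
51: left child of 54 (depth 7)
62: right child of 58 (depth 4)
55: right child of 54 (depth 7)

24 64 63 58 47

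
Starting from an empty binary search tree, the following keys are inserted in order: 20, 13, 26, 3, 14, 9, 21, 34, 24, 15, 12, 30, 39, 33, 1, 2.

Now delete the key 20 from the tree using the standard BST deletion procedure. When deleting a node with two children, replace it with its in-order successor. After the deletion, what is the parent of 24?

Insert 20: tree is empty, so 20 becomes the root.
Insert 13: 13 < 20 → go left. Place as left child of 20.
Insert 26: 26 > 20 → go right. Place as right child of 20.
Insert 3: 3 < 20 → go left; 3 < 13 → go left. Place as left child of 13.
Insert 14: 14 < 20 → go left; 14 > 13 → go right. Place as right child of 13.
Insert 9: 9 < 20 → go left; 9 < 13 → go left; 9 > 3 → go right. Place as right child of 3.
Insert 21: 21 > 20 → go right; 21 < 26 → go left. Place as left child of 26.
Insert 34: 34 > 20 → go right; 34 > 26 → go right. Place as right child of 26.
Insert 24: 24 > 20 → go right; 24 < 26 → go left; 24 > 21 → go right. Place as right child of 21.
Insert 15: 15 < 20 → go left; 15 > 13 → go right; 15 > 14 → go right. Place as right child of 14.
Insert 12: 12 < 20 → go left; 12 < 13 → go left; 12 > 3 → go right; 12 > 9 → go right. Place as right child of 9.
Insert 30: 30 > 20 → go right; 30 > 26 → go right; 30 < 34 → go left. Place as left child of 34.
Insert 39: 39 > 20 → go right; 39 > 26 → go right; 39 > 34 → go right. Place as right child of 34.
Insert 33: 33 > 20 → go right; 33 > 26 → go right; 33 < 34 → go left; 33 > 30 → go right. Place as right child of 30.
Insert 1: 1 < 20 → go left; 1 < 13 → go left; 1 < 3 → go left. Place as left child of 3.
Insert 2: 2 < 20 → go left; 2 < 13 → go left; 2 < 3 → go left; 2 > 1 → go right. Place as right child of 1.

Delete 20 (two children — replace with in-order successor).
After deletion, 24's parent is 26.

26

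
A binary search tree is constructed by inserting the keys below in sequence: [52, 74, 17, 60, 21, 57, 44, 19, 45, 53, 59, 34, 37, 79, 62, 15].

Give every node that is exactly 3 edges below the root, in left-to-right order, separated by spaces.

52: root
74: right child of 52 (depth 1)
17: left child of 52 (depth 1)
60: left child of 74 (depth 2)
21: right child of 17 (depth 2)
57: left child of 60 (depth 3)
44: right child of 21 (depth 3)
19: left child of 21 (depth 3)
45: right child of 44 (depth 4)
53: left child of 57 (depth 4)
59: right child of 57 (depth 4)
34: left child of 44 (depth 4)
37: right child of 34 (depth 5)
79: right child of 74 (depth 2)
62: right child of 60 (depth 3)
15: left child of 17 (depth 2)

19 44 57 62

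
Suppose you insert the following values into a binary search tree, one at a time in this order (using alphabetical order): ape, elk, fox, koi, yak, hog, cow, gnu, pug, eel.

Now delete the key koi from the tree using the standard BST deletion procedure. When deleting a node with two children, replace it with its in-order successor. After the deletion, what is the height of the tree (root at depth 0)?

5

Insert ape: tree is empty, so ape becomes the root.
Insert elk: elk > ape → go right. Place as right child of ape.
Insert fox: fox > ape → go right; fox > elk → go right. Place as right child of elk.
Insert koi: koi > ape → go right; koi > elk → go right; koi > fox → go right. Place as right child of fox.
Insert yak: yak > ape → go right; yak > elk → go right; yak > fox → go right; yak > koi → go right. Place as right child of koi.
Insert hog: hog > ape → go right; hog > elk → go right; hog > fox → go right; hog < koi → go left. Place as left child of koi.
Insert cow: cow > ape → go right; cow < elk → go left. Place as left child of elk.
Insert gnu: gnu > ape → go right; gnu > elk → go right; gnu > fox → go right; gnu < koi → go left; gnu < hog → go left. Place as left child of hog.
Insert pug: pug > ape → go right; pug > elk → go right; pug > fox → go right; pug > koi → go right; pug < yak → go left. Place as left child of yak.
Insert eel: eel > ape → go right; eel < elk → go left; eel > cow → go right. Place as right child of cow.

Delete koi (two children — replace with in-order successor).
After deletion, deepest node is gnu at depth 5.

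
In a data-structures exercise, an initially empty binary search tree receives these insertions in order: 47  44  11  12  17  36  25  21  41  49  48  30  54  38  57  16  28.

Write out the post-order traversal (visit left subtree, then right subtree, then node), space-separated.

Insert 47: tree is empty, so 47 becomes the root.
Insert 44: 44 < 47 → go left. Place as left child of 47.
Insert 11: 11 < 47 → go left; 11 < 44 → go left. Place as left child of 44.
Insert 12: 12 < 47 → go left; 12 < 44 → go left; 12 > 11 → go right. Place as right child of 11.
Insert 17: 17 < 47 → go left; 17 < 44 → go left; 17 > 11 → go right; 17 > 12 → go right. Place as right child of 12.
Insert 36: 36 < 47 → go left; 36 < 44 → go left; 36 > 11 → go right; 36 > 12 → go right; 36 > 17 → go right. Place as right child of 17.
Insert 25: 25 < 47 → go left; 25 < 44 → go left; 25 > 11 → go right; 25 > 12 → go right; 25 > 17 → go right; 25 < 36 → go left. Place as left child of 36.
Insert 21: 21 < 47 → go left; 21 < 44 → go left; 21 > 11 → go right; 21 > 12 → go right; 21 > 17 → go right; 21 < 36 → go left; 21 < 25 → go left. Place as left child of 25.
Insert 41: 41 < 47 → go left; 41 < 44 → go left; 41 > 11 → go right; 41 > 12 → go right; 41 > 17 → go right; 41 > 36 → go right. Place as right child of 36.
Insert 49: 49 > 47 → go right. Place as right child of 47.
Insert 48: 48 > 47 → go right; 48 < 49 → go left. Place as left child of 49.
Insert 30: 30 < 47 → go left; 30 < 44 → go left; 30 > 11 → go right; 30 > 12 → go right; 30 > 17 → go right; 30 < 36 → go left; 30 > 25 → go right. Place as right child of 25.
Insert 54: 54 > 47 → go right; 54 > 49 → go right. Place as right child of 49.
Insert 38: 38 < 47 → go left; 38 < 44 → go left; 38 > 11 → go right; 38 > 12 → go right; 38 > 17 → go right; 38 > 36 → go right; 38 < 41 → go left. Place as left child of 41.
Insert 57: 57 > 47 → go right; 57 > 49 → go right; 57 > 54 → go right. Place as right child of 54.
Insert 16: 16 < 47 → go left; 16 < 44 → go left; 16 > 11 → go right; 16 > 12 → go right; 16 < 17 → go left. Place as left child of 17.
Insert 28: 28 < 47 → go left; 28 < 44 → go left; 28 > 11 → go right; 28 > 12 → go right; 28 > 17 → go right; 28 < 36 → go left; 28 > 25 → go right; 28 < 30 → go left. Place as left child of 30.

16 21 28 30 25 38 41 36 17 12 11 44 48 57 54 49 47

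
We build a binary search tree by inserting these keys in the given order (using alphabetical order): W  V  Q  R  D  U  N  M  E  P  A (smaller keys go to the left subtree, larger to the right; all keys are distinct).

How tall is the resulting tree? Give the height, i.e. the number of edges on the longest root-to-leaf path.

W: root
V: left child of W (depth 1)
Q: left child of V (depth 2)
R: right child of Q (depth 3)
D: left child of Q (depth 3)
U: right child of R (depth 4)
N: right child of D (depth 4)
M: left child of N (depth 5)
E: left child of M (depth 6)
P: right child of N (depth 5)
A: left child of D (depth 4)

The deepest node is E at depth 6.

6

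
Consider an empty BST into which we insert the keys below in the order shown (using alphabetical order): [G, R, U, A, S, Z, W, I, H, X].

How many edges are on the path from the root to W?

4

G: root
R: right child of G (depth 1)
U: right child of R (depth 2)
A: left child of G (depth 1)
S: left child of U (depth 3)
Z: right child of U (depth 3)
W: left child of Z (depth 4)
I: left child of R (depth 2)
H: left child of I (depth 3)
X: right child of W (depth 5)

Path to W: G → R → U → Z → W, which is 4 edges.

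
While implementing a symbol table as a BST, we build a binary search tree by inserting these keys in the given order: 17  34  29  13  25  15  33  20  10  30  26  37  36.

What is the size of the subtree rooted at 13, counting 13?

17: root
34: right child of 17 (depth 1)
29: left child of 34 (depth 2)
13: left child of 17 (depth 1)
25: left child of 29 (depth 3)
15: right child of 13 (depth 2)
33: right child of 29 (depth 3)
20: left child of 25 (depth 4)
10: left child of 13 (depth 2)
30: left child of 33 (depth 4)
26: right child of 25 (depth 4)
37: right child of 34 (depth 2)
36: left child of 37 (depth 3)

Subtree rooted at 13 contains: 13, 10, 15 — 3 nodes.

3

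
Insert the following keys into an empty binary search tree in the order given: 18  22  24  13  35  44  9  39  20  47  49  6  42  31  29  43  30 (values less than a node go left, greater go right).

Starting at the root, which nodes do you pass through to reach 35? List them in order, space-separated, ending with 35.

Insert 18: tree is empty, so 18 becomes the root.
Insert 22: 22 > 18 → go right. Place as right child of 18.
Insert 24: 24 > 18 → go right; 24 > 22 → go right. Place as right child of 22.
Insert 13: 13 < 18 → go left. Place as left child of 18.
Insert 35: 35 > 18 → go right; 35 > 22 → go right; 35 > 24 → go right. Place as right child of 24.
Insert 44: 44 > 18 → go right; 44 > 22 → go right; 44 > 24 → go right; 44 > 35 → go right. Place as right child of 35.
Insert 9: 9 < 18 → go left; 9 < 13 → go left. Place as left child of 13.
Insert 39: 39 > 18 → go right; 39 > 22 → go right; 39 > 24 → go right; 39 > 35 → go right; 39 < 44 → go left. Place as left child of 44.
Insert 20: 20 > 18 → go right; 20 < 22 → go left. Place as left child of 22.
Insert 47: 47 > 18 → go right; 47 > 22 → go right; 47 > 24 → go right; 47 > 35 → go right; 47 > 44 → go right. Place as right child of 44.
Insert 49: 49 > 18 → go right; 49 > 22 → go right; 49 > 24 → go right; 49 > 35 → go right; 49 > 44 → go right; 49 > 47 → go right. Place as right child of 47.
Insert 6: 6 < 18 → go left; 6 < 13 → go left; 6 < 9 → go left. Place as left child of 9.
Insert 42: 42 > 18 → go right; 42 > 22 → go right; 42 > 24 → go right; 42 > 35 → go right; 42 < 44 → go left; 42 > 39 → go right. Place as right child of 39.
Insert 31: 31 > 18 → go right; 31 > 22 → go right; 31 > 24 → go right; 31 < 35 → go left. Place as left child of 35.
Insert 29: 29 > 18 → go right; 29 > 22 → go right; 29 > 24 → go right; 29 < 35 → go left; 29 < 31 → go left. Place as left child of 31.
Insert 43: 43 > 18 → go right; 43 > 22 → go right; 43 > 24 → go right; 43 > 35 → go right; 43 < 44 → go left; 43 > 39 → go right; 43 > 42 → go right. Place as right child of 42.
Insert 30: 30 > 18 → go right; 30 > 22 → go right; 30 > 24 → go right; 30 < 35 → go left; 30 < 31 → go left; 30 > 29 → go right. Place as right child of 29.

18 22 24 35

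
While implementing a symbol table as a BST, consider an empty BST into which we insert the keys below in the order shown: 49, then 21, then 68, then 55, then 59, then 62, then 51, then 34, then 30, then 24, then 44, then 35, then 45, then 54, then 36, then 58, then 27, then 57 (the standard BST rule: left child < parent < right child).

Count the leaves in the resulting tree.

6

Insert 49: tree is empty, so 49 becomes the root.
Insert 21: 21 < 49 → go left. Place as left child of 49.
Insert 68: 68 > 49 → go right. Place as right child of 49.
Insert 55: 55 > 49 → go right; 55 < 68 → go left. Place as left child of 68.
Insert 59: 59 > 49 → go right; 59 < 68 → go left; 59 > 55 → go right. Place as right child of 55.
Insert 62: 62 > 49 → go right; 62 < 68 → go left; 62 > 55 → go right; 62 > 59 → go right. Place as right child of 59.
Insert 51: 51 > 49 → go right; 51 < 68 → go left; 51 < 55 → go left. Place as left child of 55.
Insert 34: 34 < 49 → go left; 34 > 21 → go right. Place as right child of 21.
Insert 30: 30 < 49 → go left; 30 > 21 → go right; 30 < 34 → go left. Place as left child of 34.
Insert 24: 24 < 49 → go left; 24 > 21 → go right; 24 < 34 → go left; 24 < 30 → go left. Place as left child of 30.
Insert 44: 44 < 49 → go left; 44 > 21 → go right; 44 > 34 → go right. Place as right child of 34.
Insert 35: 35 < 49 → go left; 35 > 21 → go right; 35 > 34 → go right; 35 < 44 → go left. Place as left child of 44.
Insert 45: 45 < 49 → go left; 45 > 21 → go right; 45 > 34 → go right; 45 > 44 → go right. Place as right child of 44.
Insert 54: 54 > 49 → go right; 54 < 68 → go left; 54 < 55 → go left; 54 > 51 → go right. Place as right child of 51.
Insert 36: 36 < 49 → go left; 36 > 21 → go right; 36 > 34 → go right; 36 < 44 → go left; 36 > 35 → go right. Place as right child of 35.
Insert 58: 58 > 49 → go right; 58 < 68 → go left; 58 > 55 → go right; 58 < 59 → go left. Place as left child of 59.
Insert 27: 27 < 49 → go left; 27 > 21 → go right; 27 < 34 → go left; 27 < 30 → go left; 27 > 24 → go right. Place as right child of 24.
Insert 57: 57 > 49 → go right; 57 < 68 → go left; 57 > 55 → go right; 57 < 59 → go left; 57 < 58 → go left. Place as left child of 58.

Leaves: 27, 36, 45, 54, 57, 62 — 6 in total.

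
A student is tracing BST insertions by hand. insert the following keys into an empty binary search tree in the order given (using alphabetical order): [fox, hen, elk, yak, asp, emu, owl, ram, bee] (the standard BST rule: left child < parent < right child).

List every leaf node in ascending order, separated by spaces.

bee emu ram

fox: root
hen: right child of fox (depth 1)
elk: left child of fox (depth 1)
yak: right child of hen (depth 2)
asp: left child of elk (depth 2)
emu: right child of elk (depth 2)
owl: left child of yak (depth 3)
ram: right child of owl (depth 4)
bee: right child of asp (depth 3)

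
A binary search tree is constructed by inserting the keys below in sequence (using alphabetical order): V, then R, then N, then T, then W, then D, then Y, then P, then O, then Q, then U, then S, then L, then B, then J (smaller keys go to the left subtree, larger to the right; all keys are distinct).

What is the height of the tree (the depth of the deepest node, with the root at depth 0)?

5

V: root
R: left child of V (depth 1)
N: left child of R (depth 2)
T: right child of R (depth 2)
W: right child of V (depth 1)
D: left child of N (depth 3)
Y: right child of W (depth 2)
P: right child of N (depth 3)
O: left child of P (depth 4)
Q: right child of P (depth 4)
U: right child of T (depth 3)
S: left child of T (depth 3)
L: right child of D (depth 4)
B: left child of D (depth 4)
J: left child of L (depth 5)

The deepest node is J at depth 5.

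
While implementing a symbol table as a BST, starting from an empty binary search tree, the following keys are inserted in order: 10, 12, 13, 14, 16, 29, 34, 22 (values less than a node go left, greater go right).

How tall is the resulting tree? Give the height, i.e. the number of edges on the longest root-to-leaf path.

6

10: root
12: right child of 10 (depth 1)
13: right child of 12 (depth 2)
14: right child of 13 (depth 3)
16: right child of 14 (depth 4)
29: right child of 16 (depth 5)
34: right child of 29 (depth 6)
22: left child of 29 (depth 6)

The deepest node is 34 at depth 6.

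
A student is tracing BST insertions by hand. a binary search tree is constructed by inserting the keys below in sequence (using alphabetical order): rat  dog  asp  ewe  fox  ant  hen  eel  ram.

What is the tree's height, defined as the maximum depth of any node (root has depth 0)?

Insert rat: tree is empty, so rat becomes the root.
Insert dog: dog < rat → go left. Place as left child of rat.
Insert asp: asp < rat → go left; asp < dog → go left. Place as left child of dog.
Insert ewe: ewe < rat → go left; ewe > dog → go right. Place as right child of dog.
Insert fox: fox < rat → go left; fox > dog → go right; fox > ewe → go right. Place as right child of ewe.
Insert ant: ant < rat → go left; ant < dog → go left; ant < asp → go left. Place as left child of asp.
Insert hen: hen < rat → go left; hen > dog → go right; hen > ewe → go right; hen > fox → go right. Place as right child of fox.
Insert eel: eel < rat → go left; eel > dog → go right; eel < ewe → go left. Place as left child of ewe.
Insert ram: ram < rat → go left; ram > dog → go right; ram > ewe → go right; ram > fox → go right; ram > hen → go right. Place as right child of hen.

The deepest node is ram at depth 5.

5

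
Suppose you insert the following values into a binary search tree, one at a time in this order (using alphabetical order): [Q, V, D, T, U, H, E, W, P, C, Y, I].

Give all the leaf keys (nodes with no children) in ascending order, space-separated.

C E I U Y

Insert Q: tree is empty, so Q becomes the root.
Insert V: V > Q → go right. Place as right child of Q.
Insert D: D < Q → go left. Place as left child of Q.
Insert T: T > Q → go right; T < V → go left. Place as left child of V.
Insert U: U > Q → go right; U < V → go left; U > T → go right. Place as right child of T.
Insert H: H < Q → go left; H > D → go right. Place as right child of D.
Insert E: E < Q → go left; E > D → go right; E < H → go left. Place as left child of H.
Insert W: W > Q → go right; W > V → go right. Place as right child of V.
Insert P: P < Q → go left; P > D → go right; P > H → go right. Place as right child of H.
Insert C: C < Q → go left; C < D → go left. Place as left child of D.
Insert Y: Y > Q → go right; Y > V → go right; Y > W → go right. Place as right child of W.
Insert I: I < Q → go left; I > D → go right; I > H → go right; I < P → go left. Place as left child of P.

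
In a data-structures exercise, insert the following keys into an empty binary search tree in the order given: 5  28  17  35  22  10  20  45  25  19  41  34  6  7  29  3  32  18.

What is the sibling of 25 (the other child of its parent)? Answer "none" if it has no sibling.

5: root
28: right child of 5 (depth 1)
17: left child of 28 (depth 2)
35: right child of 28 (depth 2)
22: right child of 17 (depth 3)
10: left child of 17 (depth 3)
20: left child of 22 (depth 4)
45: right child of 35 (depth 3)
25: right child of 22 (depth 4)
19: left child of 20 (depth 5)
41: left child of 45 (depth 4)
34: left child of 35 (depth 3)
6: left child of 10 (depth 4)
7: right child of 6 (depth 5)
29: left child of 34 (depth 4)
3: left child of 5 (depth 1)
32: right child of 29 (depth 5)
18: left child of 19 (depth 6)

25's parent is 22; the other child of 22 is 20.

20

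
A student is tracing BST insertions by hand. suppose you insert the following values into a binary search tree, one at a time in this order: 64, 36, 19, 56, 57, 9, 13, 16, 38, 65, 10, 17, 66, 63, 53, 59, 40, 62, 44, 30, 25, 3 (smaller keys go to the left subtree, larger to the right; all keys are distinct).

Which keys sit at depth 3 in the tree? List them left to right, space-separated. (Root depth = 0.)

Insert 64: tree is empty, so 64 becomes the root.
Insert 36: 36 < 64 → go left. Place as left child of 64.
Insert 19: 19 < 64 → go left; 19 < 36 → go left. Place as left child of 36.
Insert 56: 56 < 64 → go left; 56 > 36 → go right. Place as right child of 36.
Insert 57: 57 < 64 → go left; 57 > 36 → go right; 57 > 56 → go right. Place as right child of 56.
Insert 9: 9 < 64 → go left; 9 < 36 → go left; 9 < 19 → go left. Place as left child of 19.
Insert 13: 13 < 64 → go left; 13 < 36 → go left; 13 < 19 → go left; 13 > 9 → go right. Place as right child of 9.
Insert 16: 16 < 64 → go left; 16 < 36 → go left; 16 < 19 → go left; 16 > 9 → go right; 16 > 13 → go right. Place as right child of 13.
Insert 38: 38 < 64 → go left; 38 > 36 → go right; 38 < 56 → go left. Place as left child of 56.
Insert 65: 65 > 64 → go right. Place as right child of 64.
Insert 10: 10 < 64 → go left; 10 < 36 → go left; 10 < 19 → go left; 10 > 9 → go right; 10 < 13 → go left. Place as left child of 13.
Insert 17: 17 < 64 → go left; 17 < 36 → go left; 17 < 19 → go left; 17 > 9 → go right; 17 > 13 → go right; 17 > 16 → go right. Place as right child of 16.
Insert 66: 66 > 64 → go right; 66 > 65 → go right. Place as right child of 65.
Insert 63: 63 < 64 → go left; 63 > 36 → go right; 63 > 56 → go right; 63 > 57 → go right. Place as right child of 57.
Insert 53: 53 < 64 → go left; 53 > 36 → go right; 53 < 56 → go left; 53 > 38 → go right. Place as right child of 38.
Insert 59: 59 < 64 → go left; 59 > 36 → go right; 59 > 56 → go right; 59 > 57 → go right; 59 < 63 → go left. Place as left child of 63.
Insert 40: 40 < 64 → go left; 40 > 36 → go right; 40 < 56 → go left; 40 > 38 → go right; 40 < 53 → go left. Place as left child of 53.
Insert 62: 62 < 64 → go left; 62 > 36 → go right; 62 > 56 → go right; 62 > 57 → go right; 62 < 63 → go left; 62 > 59 → go right. Place as right child of 59.
Insert 44: 44 < 64 → go left; 44 > 36 → go right; 44 < 56 → go left; 44 > 38 → go right; 44 < 53 → go left; 44 > 40 → go right. Place as right child of 40.
Insert 30: 30 < 64 → go left; 30 < 36 → go left; 30 > 19 → go right. Place as right child of 19.
Insert 25: 25 < 64 → go left; 25 < 36 → go left; 25 > 19 → go right; 25 < 30 → go left. Place as left child of 30.
Insert 3: 3 < 64 → go left; 3 < 36 → go left; 3 < 19 → go left; 3 < 9 → go left. Place as left child of 9.

9 30 38 57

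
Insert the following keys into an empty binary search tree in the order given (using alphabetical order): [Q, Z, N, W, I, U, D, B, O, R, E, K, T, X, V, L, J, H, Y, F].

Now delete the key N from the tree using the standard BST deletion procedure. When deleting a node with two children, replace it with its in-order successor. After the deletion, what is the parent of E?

Q: root
Z: right child of Q (depth 1)
N: left child of Q (depth 1)
W: left child of Z (depth 2)
I: left child of N (depth 2)
U: left child of W (depth 3)
D: left child of I (depth 3)
B: left child of D (depth 4)
O: right child of N (depth 2)
R: left child of U (depth 4)
E: right child of D (depth 4)
K: right child of I (depth 3)
T: right child of R (depth 5)
X: right child of W (depth 3)
V: right child of U (depth 4)
L: right child of K (depth 4)
J: left child of K (depth 4)
H: right child of E (depth 5)
Y: right child of X (depth 4)
F: left child of H (depth 6)

Delete N (two children — replace with in-order successor).
After deletion, E's parent is D.

D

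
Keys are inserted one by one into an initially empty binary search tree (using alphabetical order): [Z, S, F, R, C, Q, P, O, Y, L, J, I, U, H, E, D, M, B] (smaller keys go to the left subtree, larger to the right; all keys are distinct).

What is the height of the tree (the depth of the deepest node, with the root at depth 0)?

10

Insert Z: tree is empty, so Z becomes the root.
Insert S: S < Z → go left. Place as left child of Z.
Insert F: F < Z → go left; F < S → go left. Place as left child of S.
Insert R: R < Z → go left; R < S → go left; R > F → go right. Place as right child of F.
Insert C: C < Z → go left; C < S → go left; C < F → go left. Place as left child of F.
Insert Q: Q < Z → go left; Q < S → go left; Q > F → go right; Q < R → go left. Place as left child of R.
Insert P: P < Z → go left; P < S → go left; P > F → go right; P < R → go left; P < Q → go left. Place as left child of Q.
Insert O: O < Z → go left; O < S → go left; O > F → go right; O < R → go left; O < Q → go left; O < P → go left. Place as left child of P.
Insert Y: Y < Z → go left; Y > S → go right. Place as right child of S.
Insert L: L < Z → go left; L < S → go left; L > F → go right; L < R → go left; L < Q → go left; L < P → go left; L < O → go left. Place as left child of O.
Insert J: J < Z → go left; J < S → go left; J > F → go right; J < R → go left; J < Q → go left; J < P → go left; J < O → go left; J < L → go left. Place as left child of L.
Insert I: I < Z → go left; I < S → go left; I > F → go right; I < R → go left; I < Q → go left; I < P → go left; I < O → go left; I < L → go left; I < J → go left. Place as left child of J.
Insert U: U < Z → go left; U > S → go right; U < Y → go left. Place as left child of Y.
Insert H: H < Z → go left; H < S → go left; H > F → go right; H < R → go left; H < Q → go left; H < P → go left; H < O → go left; H < L → go left; H < J → go left; H < I → go left. Place as left child of I.
Insert E: E < Z → go left; E < S → go left; E < F → go left; E > C → go right. Place as right child of C.
Insert D: D < Z → go left; D < S → go left; D < F → go left; D > C → go right; D < E → go left. Place as left child of E.
Insert M: M < Z → go left; M < S → go left; M > F → go right; M < R → go left; M < Q → go left; M < P → go left; M < O → go left; M > L → go right. Place as right child of L.
Insert B: B < Z → go left; B < S → go left; B < F → go left; B < C → go left. Place as left child of C.

The deepest node is H at depth 10.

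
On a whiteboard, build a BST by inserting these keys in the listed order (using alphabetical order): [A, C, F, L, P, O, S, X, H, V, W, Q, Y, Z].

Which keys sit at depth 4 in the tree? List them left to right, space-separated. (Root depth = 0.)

A: root
C: right child of A (depth 1)
F: right child of C (depth 2)
L: right child of F (depth 3)
P: right child of L (depth 4)
O: left child of P (depth 5)
S: right child of P (depth 5)
X: right child of S (depth 6)
H: left child of L (depth 4)
V: left child of X (depth 7)
W: right child of V (depth 8)
Q: left child of S (depth 6)
Y: right child of X (depth 7)
Z: right child of Y (depth 8)

H P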